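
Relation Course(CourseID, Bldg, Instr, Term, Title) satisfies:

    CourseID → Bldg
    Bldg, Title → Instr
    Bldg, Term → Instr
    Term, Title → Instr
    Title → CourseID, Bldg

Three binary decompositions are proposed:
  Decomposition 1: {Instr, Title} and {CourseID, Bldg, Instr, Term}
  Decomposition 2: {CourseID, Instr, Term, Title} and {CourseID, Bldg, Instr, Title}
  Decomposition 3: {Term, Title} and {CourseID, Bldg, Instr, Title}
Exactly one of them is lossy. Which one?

Decomposition 1

Decomposition 1: common = {Instr}, closure = {Instr} → lossy.
Decomposition 2: common = {CourseID, Instr, Title}, closure = {CourseID, Bldg, Instr, Title} → lossless.
Decomposition 3: common = {Title}, closure = {CourseID, Bldg, Instr, Title} → lossless.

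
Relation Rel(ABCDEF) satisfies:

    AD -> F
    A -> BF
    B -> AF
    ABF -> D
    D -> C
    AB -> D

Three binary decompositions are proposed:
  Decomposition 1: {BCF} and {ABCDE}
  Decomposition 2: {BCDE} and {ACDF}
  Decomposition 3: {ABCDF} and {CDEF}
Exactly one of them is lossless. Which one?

Decomposition 1: common = {BC}, closure = {ABCDF} → lossless.
Decomposition 2: common = {CD}, closure = {CD} → lossy.
Decomposition 3: common = {CDF}, closure = {CDF} → lossy.

Decomposition 1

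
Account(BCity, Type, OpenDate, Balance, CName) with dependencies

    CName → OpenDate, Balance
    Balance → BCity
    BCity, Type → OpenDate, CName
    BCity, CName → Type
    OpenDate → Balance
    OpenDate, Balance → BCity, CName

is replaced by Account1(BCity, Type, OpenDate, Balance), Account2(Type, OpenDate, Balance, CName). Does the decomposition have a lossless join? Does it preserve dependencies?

Lossless test: (Type, OpenDate, Balance)⁺ = {BCity, Type, OpenDate, Balance, CName}, which contains all of one fragment — lossless.
Dependency preservation: BCity, Type → OpenDate, CName; BCity, CName → Type; OpenDate, Balance → BCity, CName are not contained in any single fragment, but the restricted closure of each left-hand side across the fragments still reaches the right-hand side; the remaining FDs each lie inside some fragment. All dependencies are preserved.

lossless and dependency-preserving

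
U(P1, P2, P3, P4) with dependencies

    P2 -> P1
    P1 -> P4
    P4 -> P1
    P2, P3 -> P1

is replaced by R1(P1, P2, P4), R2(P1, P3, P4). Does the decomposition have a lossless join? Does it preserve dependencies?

lossy but dependency-preserving

Lossless test: (P1, P4)⁺ = {P1, P4}, which is a superkey of neither fragment — lossy.
Dependency preservation: P2, P3 → P1 is not contained in any single fragment, but the restricted closure of its left-hand side across the fragments still reaches the right-hand side; the remaining FDs each lie inside some fragment. All dependencies are preserved.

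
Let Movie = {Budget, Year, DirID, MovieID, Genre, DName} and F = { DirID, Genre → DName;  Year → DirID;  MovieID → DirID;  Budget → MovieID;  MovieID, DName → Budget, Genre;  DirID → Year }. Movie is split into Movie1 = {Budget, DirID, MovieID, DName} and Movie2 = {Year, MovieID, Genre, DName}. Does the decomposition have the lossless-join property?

Common attributes: Movie1 ∩ Movie2 = {MovieID, DName}.
Closure of {MovieID, DName}: MovieID → DirID applies, adding DirID; MovieID, DName → Budget, Genre applies, adding Budget, Genre; DirID → Year applies, adding Year. So (MovieID, DName)⁺ = {Budget, Year, DirID, MovieID, Genre, DName}.
This closure contains every attribute of Movie1, so Movie1 ∩ Movie2 → Movie1. The join is lossless.

Yes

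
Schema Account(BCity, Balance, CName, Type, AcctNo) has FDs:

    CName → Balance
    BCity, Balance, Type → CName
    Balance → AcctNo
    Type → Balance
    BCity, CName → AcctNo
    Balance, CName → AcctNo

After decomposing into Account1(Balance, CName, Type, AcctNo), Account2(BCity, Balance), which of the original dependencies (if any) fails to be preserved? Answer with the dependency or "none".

Check BCity, Balance, Type → CName: no single fragment contains all of {BCity, Balance, CName, Type}, and the restricted closure of {BCity, Balance, Type} across the fragments never reaches {CName}.
CName → Balance is preserved.
Balance → AcctNo is preserved.
Type → Balance is preserved.
BCity, CName → AcctNo is preserved.
Balance, CName → AcctNo is preserved.

BCity, Balance, Type → CName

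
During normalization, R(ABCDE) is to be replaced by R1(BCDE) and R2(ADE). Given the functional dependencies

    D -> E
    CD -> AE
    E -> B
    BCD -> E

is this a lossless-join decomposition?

No

Common attributes: R1 ∩ R2 = {DE}.
Closure of {DE}: E → B applies, adding B. So (DE)⁺ = {BDE}.
The closure contains neither all of R1 = {BCDE} nor all of R2 = {ADE}, so the common attributes are not a superkey of either fragment. The join is lossy.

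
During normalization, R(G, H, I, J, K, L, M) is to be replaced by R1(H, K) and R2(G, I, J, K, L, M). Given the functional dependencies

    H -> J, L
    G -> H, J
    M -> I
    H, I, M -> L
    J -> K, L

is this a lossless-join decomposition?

No

Common attributes: R1 ∩ R2 = {K}.
No dependency enlarges {K}, so (K)⁺ = {K}.
The closure contains neither all of R1 = {H, K} nor all of R2 = {G, I, J, K, L, M}, so the common attributes are not a superkey of either fragment. The join is lossy.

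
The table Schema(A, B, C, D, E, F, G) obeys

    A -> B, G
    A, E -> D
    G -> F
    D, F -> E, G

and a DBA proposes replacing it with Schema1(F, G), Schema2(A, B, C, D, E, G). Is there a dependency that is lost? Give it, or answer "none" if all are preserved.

D, F -> E, G

Check D, F → E, G: no single fragment contains all of {D, E, F, G}, and the restricted closure of {D, F} across the fragments never reaches {E, G}.
A → B, G is preserved.
A, E → D is preserved.
G → F is preserved.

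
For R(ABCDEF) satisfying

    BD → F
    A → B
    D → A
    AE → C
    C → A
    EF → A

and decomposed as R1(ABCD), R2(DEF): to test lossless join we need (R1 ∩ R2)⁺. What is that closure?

R1 ∩ R2 = {D}.
D → A applies, adding A
A → B applies, adding B
BD → F applies, adding F
Closure: {ABDF}.

ABDF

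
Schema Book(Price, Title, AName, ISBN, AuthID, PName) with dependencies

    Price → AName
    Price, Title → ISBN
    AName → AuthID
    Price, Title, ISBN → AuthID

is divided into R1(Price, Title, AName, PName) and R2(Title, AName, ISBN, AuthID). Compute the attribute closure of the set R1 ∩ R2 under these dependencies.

R1 ∩ R2 = {Title, AName}.
AName → AuthID applies, adding AuthID
Closure: {Title, AName, AuthID}.

Title, AName, AuthID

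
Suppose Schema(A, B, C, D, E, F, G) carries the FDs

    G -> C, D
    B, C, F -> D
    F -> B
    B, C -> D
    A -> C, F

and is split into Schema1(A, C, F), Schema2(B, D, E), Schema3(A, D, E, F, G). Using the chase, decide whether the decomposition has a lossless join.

No

Chase test. Columns are A, B, C, D, E, F, G; row i has aⱼ where attribute j ∈ Schemai, else bᵢⱼ.
Initial tableau (one row per fragment):
  row 1: a1 b12 a3 b14 b15 a6 b17
  row 2: b21 a2 b23 a4 a5 b26 b27
  row 3: a1 b32 b33 a4 a5 a6 a7
Rows 1 and 3 agree on F; apply F→B and equate their B entries.
Rows 1 and 3 agree on A; apply A→C, F and equate their C, F entries.
Rows 1 and 3 agree on B, C, F; apply B, C, F→D and equate their D entries.
No row becomes fully distinguished — the join is lossy.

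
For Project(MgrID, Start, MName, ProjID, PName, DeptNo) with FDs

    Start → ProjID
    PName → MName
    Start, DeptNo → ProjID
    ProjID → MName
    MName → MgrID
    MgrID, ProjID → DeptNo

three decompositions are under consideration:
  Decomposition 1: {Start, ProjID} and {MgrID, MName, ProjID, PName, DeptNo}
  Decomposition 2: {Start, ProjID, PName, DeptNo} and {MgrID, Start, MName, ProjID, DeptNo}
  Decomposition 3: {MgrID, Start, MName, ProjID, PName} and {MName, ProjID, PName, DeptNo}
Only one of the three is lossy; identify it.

Decomposition 1: common = {ProjID}, closure = {MgrID, MName, ProjID, DeptNo} → lossy.
Decomposition 2: common = {Start, ProjID, DeptNo}, closure = {MgrID, Start, MName, ProjID, DeptNo} → lossless.
Decomposition 3: common = {MName, ProjID, PName}, closure = {MgrID, MName, ProjID, PName, DeptNo} → lossless.

Decomposition 1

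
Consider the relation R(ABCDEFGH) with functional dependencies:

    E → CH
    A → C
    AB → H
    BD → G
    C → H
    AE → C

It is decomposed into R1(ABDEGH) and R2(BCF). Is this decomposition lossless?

Common attributes: R1 ∩ R2 = {B}.
No dependency enlarges {B}, so (B)⁺ = {B}.
The closure contains neither all of R1 = {ABDEGH} nor all of R2 = {BCF}, so the common attributes are not a superkey of either fragment. The join is lossy.

No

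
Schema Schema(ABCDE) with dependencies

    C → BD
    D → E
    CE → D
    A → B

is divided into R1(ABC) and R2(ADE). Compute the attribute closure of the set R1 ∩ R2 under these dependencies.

AB

R1 ∩ R2 = {A}.
A → B applies, adding B
Closure: {AB}.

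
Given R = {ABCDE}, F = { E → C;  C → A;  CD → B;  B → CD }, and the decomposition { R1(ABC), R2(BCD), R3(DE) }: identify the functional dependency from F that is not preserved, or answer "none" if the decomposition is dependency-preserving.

E → C

Check E → C: no single fragment contains all of {CE}, and the restricted closure of {E} across the fragments never reaches {C}.
C → A is preserved.
CD → B is preserved.
B → CD is preserved.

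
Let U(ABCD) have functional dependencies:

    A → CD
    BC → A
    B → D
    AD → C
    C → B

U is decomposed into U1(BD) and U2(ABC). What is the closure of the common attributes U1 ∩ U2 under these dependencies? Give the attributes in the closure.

U1 ∩ U2 = {B}.
B → D applies, adding D
Closure: {BD}.

BD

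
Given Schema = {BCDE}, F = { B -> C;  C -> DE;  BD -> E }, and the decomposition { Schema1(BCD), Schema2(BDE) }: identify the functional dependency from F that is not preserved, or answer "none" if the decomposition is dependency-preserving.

Check C → DE: no single fragment contains all of {CDE}, and the restricted closure of {C} across the fragments never reaches {DE}.
B → C is preserved.
BD → E is preserved.

C -> DE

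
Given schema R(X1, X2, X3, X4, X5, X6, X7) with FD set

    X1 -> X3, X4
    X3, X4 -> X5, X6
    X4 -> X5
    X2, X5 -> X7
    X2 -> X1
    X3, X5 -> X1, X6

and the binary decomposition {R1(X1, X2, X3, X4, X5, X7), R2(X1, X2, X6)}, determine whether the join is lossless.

Common attributes: R1 ∩ R2 = {X1, X2}.
Closure of {X1, X2}: X1 → X3, X4 applies, adding X3, X4; X3, X4 → X5, X6 applies, adding X5, X6; X2, X5 → X7 applies, adding X7. So (X1, X2)⁺ = {X1, X2, X3, X4, X5, X6, X7}.
This closure contains every attribute of R1, so R1 ∩ R2 → R1. The join is lossless.

Yes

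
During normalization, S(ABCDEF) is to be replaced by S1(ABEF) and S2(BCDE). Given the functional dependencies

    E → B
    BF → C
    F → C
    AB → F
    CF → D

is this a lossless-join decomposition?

No

Common attributes: S1 ∩ S2 = {BE}.
No dependency enlarges {BE}, so (BE)⁺ = {BE}.
The closure contains neither all of S1 = {ABEF} nor all of S2 = {BCDE}, so the common attributes are not a superkey of either fragment. The join is lossy.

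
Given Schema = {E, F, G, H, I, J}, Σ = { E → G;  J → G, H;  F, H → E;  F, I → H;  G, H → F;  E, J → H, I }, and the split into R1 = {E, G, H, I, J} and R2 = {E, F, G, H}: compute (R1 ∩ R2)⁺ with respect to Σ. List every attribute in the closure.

R1 ∩ R2 = {E, G, H}.
G, H → F applies, adding F
Closure: {E, F, G, H}.

E, F, G, H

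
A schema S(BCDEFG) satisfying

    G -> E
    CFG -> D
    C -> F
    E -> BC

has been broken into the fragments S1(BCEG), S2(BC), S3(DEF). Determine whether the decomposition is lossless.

No

Chase test. Columns are BCDEFG; row i has aⱼ where attribute j ∈ Si, else bᵢⱼ.
Initial tableau (one row per fragment):
  row 1: a1 a2 b13 a4 b15 a6
  row 2: a1 a2 b23 b24 b25 b26
  row 3: b31 b32 a3 a4 a5 b36
Rows 1 and 2 agree on C; apply C→F and equate their F entries.
Rows 1 and 3 agree on E; apply E→BC and equate their BC entries.
Rows 1 and 3 agree on C; apply C→F and equate their F entries.
No row becomes fully distinguished — the join is lossy.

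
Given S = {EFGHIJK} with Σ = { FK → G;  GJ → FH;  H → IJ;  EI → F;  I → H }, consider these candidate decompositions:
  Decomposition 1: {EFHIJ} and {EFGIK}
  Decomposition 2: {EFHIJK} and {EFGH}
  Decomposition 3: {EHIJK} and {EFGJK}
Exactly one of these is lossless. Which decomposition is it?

Decomposition 1

Decomposition 1: common = {EFI}, closure = {EFHIJ} → lossless.
Decomposition 2: common = {EFH}, closure = {EFHIJ} → lossy.
Decomposition 3: common = {EJK}, closure = {EJK} → lossy.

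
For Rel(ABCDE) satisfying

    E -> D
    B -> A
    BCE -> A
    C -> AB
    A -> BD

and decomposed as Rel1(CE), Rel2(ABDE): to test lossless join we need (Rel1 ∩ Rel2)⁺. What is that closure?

Rel1 ∩ Rel2 = {E}.
E → D applies, adding D
Closure: {DE}.

DE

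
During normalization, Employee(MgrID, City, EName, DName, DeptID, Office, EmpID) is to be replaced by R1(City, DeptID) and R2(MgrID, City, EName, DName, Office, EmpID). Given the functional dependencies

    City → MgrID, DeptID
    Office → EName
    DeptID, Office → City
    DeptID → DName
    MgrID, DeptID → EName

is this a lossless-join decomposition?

Yes

Common attributes: R1 ∩ R2 = {City}.
Closure of {City}: City → MgrID, DeptID applies, adding MgrID, DeptID; DeptID → DName applies, adding DName; MgrID, DeptID → EName applies, adding EName. So (City)⁺ = {MgrID, City, EName, DName, DeptID}.
This closure contains every attribute of R1, so R1 ∩ R2 → R1. The join is lossless.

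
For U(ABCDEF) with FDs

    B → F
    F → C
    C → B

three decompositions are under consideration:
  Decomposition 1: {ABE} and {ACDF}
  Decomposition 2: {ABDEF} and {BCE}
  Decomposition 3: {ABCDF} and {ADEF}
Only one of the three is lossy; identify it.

Decomposition 1: common = {A}, closure = {A} → lossy.
Decomposition 2: common = {BE}, closure = {BCEF} → lossless.
Decomposition 3: common = {ADF}, closure = {ABCDF} → lossless.

Decomposition 1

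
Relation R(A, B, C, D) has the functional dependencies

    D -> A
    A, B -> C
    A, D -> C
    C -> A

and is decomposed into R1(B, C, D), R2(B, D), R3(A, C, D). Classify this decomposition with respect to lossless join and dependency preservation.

lossless but not dependency-preserving

Lossless test (chase): Rows 1 and 2 agree on D; apply D→A and equate their A entries. Rows 1 and 3 agree on D; apply D→A and equate their A entries. Rows 1 and 2 agree on A, B; apply A, B→C and equate their C entries. Row 1 is now all distinguished symbols — the join is lossless.
Dependency preservation: the restricted closure of {A, B} across the fragments never reaches {C}, so A, B → C cannot be enforced without a join — not preserved.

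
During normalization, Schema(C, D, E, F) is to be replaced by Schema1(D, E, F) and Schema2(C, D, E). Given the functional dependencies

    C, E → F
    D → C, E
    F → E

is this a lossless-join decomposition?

Common attributes: Schema1 ∩ Schema2 = {D, E}.
Closure of {D, E}: D → C, E applies, adding C; C, E → F applies, adding F. So (D, E)⁺ = {C, D, E, F}.
This closure contains every attribute of Schema1, so Schema1 ∩ Schema2 → Schema1. The join is lossless.

Yes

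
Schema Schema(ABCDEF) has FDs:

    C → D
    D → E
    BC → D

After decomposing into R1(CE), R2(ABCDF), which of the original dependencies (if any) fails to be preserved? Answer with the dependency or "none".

Check D → E: no single fragment contains all of {DE}, and the restricted closure of {D} across the fragments never reaches {E}.
C → D is preserved.
BC → D is preserved.

D → E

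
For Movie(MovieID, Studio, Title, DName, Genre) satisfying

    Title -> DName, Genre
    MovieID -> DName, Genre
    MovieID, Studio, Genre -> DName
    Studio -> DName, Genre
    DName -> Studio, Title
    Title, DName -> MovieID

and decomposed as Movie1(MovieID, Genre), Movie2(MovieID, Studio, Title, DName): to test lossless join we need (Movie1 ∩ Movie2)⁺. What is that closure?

MovieID, Studio, Title, DName, Genre

Movie1 ∩ Movie2 = {MovieID}.
MovieID → DName, Genre applies, adding DName, Genre
DName → Studio, Title applies, adding Studio, Title
Closure: {MovieID, Studio, Title, DName, Genre}.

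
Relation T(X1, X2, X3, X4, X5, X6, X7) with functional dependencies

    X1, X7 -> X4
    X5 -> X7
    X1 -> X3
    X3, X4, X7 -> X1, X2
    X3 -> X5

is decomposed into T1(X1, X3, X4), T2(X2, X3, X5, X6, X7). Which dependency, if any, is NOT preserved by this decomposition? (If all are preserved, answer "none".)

X3, X4, X7 -> X1, X2

Check X3, X4, X7 → X1, X2: no single fragment contains all of {X1, X2, X3, X4, X7}, and the restricted closure of {X3, X4, X7} across the fragments never reaches {X1, X2}.
X1, X7 → X4 is preserved.
X5 → X7 is preserved.
X1 → X3 is preserved.
X3 → X5 is preserved.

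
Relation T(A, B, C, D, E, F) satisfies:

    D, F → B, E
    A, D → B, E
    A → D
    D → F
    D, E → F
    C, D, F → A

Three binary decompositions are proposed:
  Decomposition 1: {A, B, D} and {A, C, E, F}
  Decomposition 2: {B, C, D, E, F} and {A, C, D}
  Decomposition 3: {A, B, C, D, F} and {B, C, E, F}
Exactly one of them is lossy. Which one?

Decomposition 1: common = {A}, closure = {A, B, D, E, F} → lossless.
Decomposition 2: common = {C, D}, closure = {A, B, C, D, E, F} → lossless.
Decomposition 3: common = {B, C, F}, closure = {B, C, F} → lossy.

Decomposition 3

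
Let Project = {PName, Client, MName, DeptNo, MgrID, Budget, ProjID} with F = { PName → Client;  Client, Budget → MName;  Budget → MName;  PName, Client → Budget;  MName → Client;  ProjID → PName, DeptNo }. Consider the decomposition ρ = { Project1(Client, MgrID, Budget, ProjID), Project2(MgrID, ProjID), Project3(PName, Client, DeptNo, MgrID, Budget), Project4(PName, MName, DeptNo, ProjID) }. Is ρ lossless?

Yes

Chase test. Columns are PName, Client, MName, DeptNo, MgrID, Budget, ProjID; row i has aⱼ where attribute j ∈ Projecti, else bᵢⱼ.
Initial tableau (one row per fragment):
  row 1: b11 a2 b13 b14 a5 a6 a7
  row 2: b21 b22 b23 b24 a5 b26 a7
  row 3: a1 a2 b33 a4 a5 a6 b37
  row 4: a1 b42 a3 a4 b45 b46 a7
Rows 3 and 4 agree on PName; apply PName→Client and equate their Client entries.
Rows 1 and 3 agree on Client, Budget; apply Client, Budget→MName and equate their MName entries.
Rows 3 and 4 agree on PName, Client; apply PName, Client→Budget and equate their Budget entries.
Rows 1 and 2 agree on ProjID; apply ProjID→PName, DeptNo and equate their PName, DeptNo entries.
Rows 1 and 4 agree on ProjID; apply ProjID→PName, DeptNo and equate their PName, DeptNo entries.
Rows 1 and 2 agree on PName; apply PName→Client and equate their Client entries.
Rows 1 and 4 agree on Client, Budget; apply Client, Budget→MName and equate their MName entries.
Rows 1 and 2 agree on PName, Client; apply PName, Client→Budget and equate their Budget entries.
Rows 1 and 2 agree on Client, Budget; apply Client, Budget→MName and equate their MName entries.
Row 1 is now all distinguished symbols — the join is lossless.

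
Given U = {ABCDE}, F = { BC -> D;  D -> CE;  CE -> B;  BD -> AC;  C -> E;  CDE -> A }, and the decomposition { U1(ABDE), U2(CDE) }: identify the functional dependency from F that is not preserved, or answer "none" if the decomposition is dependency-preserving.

BC → D: restricted closure across fragments reaches D.
D → CE lies within U2.
CE → B: restricted closure across fragments reaches B.
BD → AC: restricted closure across fragments reaches AC.
C → E lies within U2.
CDE → A: restricted closure across fragments reaches A.
Every dependency is enforceable on the fragments, so the decomposition is dependency-preserving.

none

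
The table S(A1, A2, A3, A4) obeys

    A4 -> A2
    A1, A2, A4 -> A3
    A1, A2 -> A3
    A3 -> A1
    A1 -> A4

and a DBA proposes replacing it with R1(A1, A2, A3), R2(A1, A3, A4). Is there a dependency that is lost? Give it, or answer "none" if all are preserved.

Check A4 → A2: no single fragment contains all of {A2, A4}, and the restricted closure of {A4} across the fragments never reaches {A2}.
A1, A2, A4 → A3 is preserved.
A1, A2 → A3 is preserved.
A3 → A1 is preserved.
A1 → A4 is preserved.

A4 -> A2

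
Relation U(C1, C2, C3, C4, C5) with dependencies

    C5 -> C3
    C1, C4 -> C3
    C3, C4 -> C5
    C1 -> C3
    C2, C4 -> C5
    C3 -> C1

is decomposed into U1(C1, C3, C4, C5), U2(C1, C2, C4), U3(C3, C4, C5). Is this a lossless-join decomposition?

Chase test. Columns are C1, C2, C3, C4, C5; row i has aⱼ where attribute j ∈ Ui, else bᵢⱼ.
Initial tableau (one row per fragment):
  row 1: a1 b12 a3 a4 a5
  row 2: a1 a2 b23 a4 b25
  row 3: b31 b32 a3 a4 a5
Rows 1 and 2 agree on C1, C4; apply C1, C4→C3 and equate their C3 entries.
Rows 1 and 2 agree on C3, C4; apply C3, C4→C5 and equate their C5 entries.
Rows 1 and 3 agree on C3; apply C3→C1 and equate their C1 entries.
Row 2 is now all distinguished symbols — the join is lossless.

Yes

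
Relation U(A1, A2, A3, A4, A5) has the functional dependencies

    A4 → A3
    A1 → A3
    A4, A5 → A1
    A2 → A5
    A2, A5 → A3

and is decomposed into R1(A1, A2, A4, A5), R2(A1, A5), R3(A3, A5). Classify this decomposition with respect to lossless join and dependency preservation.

lossy and not dependency-preserving

Lossless test (chase): Rows 1 and 2 agree on A1; apply A1→A3 and equate their A3 entries. No row becomes fully distinguished — the join is lossy.
Dependency preservation: the restricted closure of {A4} across the fragments never reaches {A3}, so A4 → A3 cannot be enforced without a join — not preserved.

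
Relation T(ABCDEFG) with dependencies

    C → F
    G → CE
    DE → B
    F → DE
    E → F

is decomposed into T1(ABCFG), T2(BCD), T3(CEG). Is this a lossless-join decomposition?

Chase test. Columns are ABCDEFG; row i has aⱼ where attribute j ∈ Ti, else bᵢⱼ.
Initial tableau (one row per fragment):
  row 1: a1 a2 a3 b14 b15 a6 a7
  row 2: b21 a2 a3 a4 b25 b26 b27
  row 3: b31 b32 a3 b34 a5 b36 a7
Rows 1 and 2 agree on C; apply C→F and equate their F entries.
Rows 1 and 3 agree on C; apply C→F and equate their F entries.
Rows 1 and 3 agree on G; apply G→CE and equate their CE entries.
Rows 1 and 2 agree on F; apply F→DE and equate their DE entries.
Rows 1 and 3 agree on F; apply F→DE and equate their DE entries.
Rows 1 and 3 agree on DE; apply DE→B and equate their B entries.
Row 1 is now all distinguished symbols — the join is lossless.

Yes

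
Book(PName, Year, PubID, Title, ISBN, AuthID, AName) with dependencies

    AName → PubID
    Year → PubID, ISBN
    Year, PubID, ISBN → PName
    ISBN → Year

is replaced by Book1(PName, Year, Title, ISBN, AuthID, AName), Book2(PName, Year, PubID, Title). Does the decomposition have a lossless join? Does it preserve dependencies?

lossless but not dependency-preserving

Lossless test: (PName, Year, Title)⁺ = {PName, Year, PubID, Title, ISBN}, which contains all of one fragment — lossless.
Dependency preservation: the restricted closure of {AName} across the fragments never reaches {PubID}, so AName → PubID cannot be enforced without a join — not preserved.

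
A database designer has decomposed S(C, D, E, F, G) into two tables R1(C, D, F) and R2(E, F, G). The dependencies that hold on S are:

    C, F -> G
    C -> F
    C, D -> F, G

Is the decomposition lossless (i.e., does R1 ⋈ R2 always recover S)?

Common attributes: R1 ∩ R2 = {F}.
No dependency enlarges {F}, so (F)⁺ = {F}.
The closure contains neither all of R1 = {C, D, F} nor all of R2 = {E, F, G}, so the common attributes are not a superkey of either fragment. The join is lossy.

No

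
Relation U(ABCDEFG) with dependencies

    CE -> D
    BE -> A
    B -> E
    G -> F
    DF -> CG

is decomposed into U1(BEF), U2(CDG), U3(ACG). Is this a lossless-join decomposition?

Chase test. Columns are ABCDEFG; row i has aⱼ where attribute j ∈ Ui, else bᵢⱼ.
Initial tableau (one row per fragment):
  row 1: b11 a2 b13 b14 a5 a6 b17
  row 2: b21 b22 a3 a4 b25 b26 a7
  row 3: a1 b32 a3 b34 b35 b36 a7
Rows 2 and 3 agree on G; apply G→F and equate their F entries.
No row becomes fully distinguished — the join is lossy.

No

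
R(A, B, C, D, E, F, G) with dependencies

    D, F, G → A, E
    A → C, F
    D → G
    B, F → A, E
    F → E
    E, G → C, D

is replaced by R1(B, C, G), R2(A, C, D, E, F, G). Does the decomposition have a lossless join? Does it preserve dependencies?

Lossless test: (C, G)⁺ = {C, G}, which is a superkey of neither fragment — lossy.
Dependency preservation: the restricted closure of {B, F} across the fragments never reaches {A, E}, so B, F → A, E cannot be enforced without a join — not preserved.

lossy and not dependency-preserving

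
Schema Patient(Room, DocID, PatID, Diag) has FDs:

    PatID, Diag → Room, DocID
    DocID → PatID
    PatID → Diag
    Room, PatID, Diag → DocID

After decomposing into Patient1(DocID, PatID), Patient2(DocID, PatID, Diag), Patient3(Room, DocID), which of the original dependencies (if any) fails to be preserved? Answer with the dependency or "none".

PatID, Diag → Room, DocID: restricted closure across fragments reaches Room, DocID.
DocID → PatID lies within Patient1.
PatID → Diag lies within Patient2.
Room, PatID, Diag → DocID: restricted closure across fragments reaches DocID.
Every dependency is enforceable on the fragments, so the decomposition is dependency-preserving.

none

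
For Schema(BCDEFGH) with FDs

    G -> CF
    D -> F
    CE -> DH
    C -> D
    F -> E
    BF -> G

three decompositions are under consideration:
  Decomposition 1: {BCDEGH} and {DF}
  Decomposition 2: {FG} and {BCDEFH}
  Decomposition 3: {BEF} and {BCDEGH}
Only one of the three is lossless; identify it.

Decomposition 1: common = {D}, closure = {DEF} → lossless.
Decomposition 2: common = {F}, closure = {EF} → lossy.
Decomposition 3: common = {BE}, closure = {BE} → lossy.

Decomposition 1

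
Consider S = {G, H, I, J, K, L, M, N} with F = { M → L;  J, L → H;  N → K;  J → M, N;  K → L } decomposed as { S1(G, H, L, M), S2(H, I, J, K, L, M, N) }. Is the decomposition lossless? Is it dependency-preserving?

lossy but dependency-preserving

Lossless test: (H, L, M)⁺ = {H, L, M}, which is a superkey of neither fragment — lossy.
Dependency preservation: every FD's attributes lie within a single fragment, so each can be enforced locally — preserved.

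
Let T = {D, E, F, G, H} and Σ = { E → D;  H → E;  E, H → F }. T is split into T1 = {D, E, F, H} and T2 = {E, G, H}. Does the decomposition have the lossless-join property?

Common attributes: T1 ∩ T2 = {E, H}.
Closure of {E, H}: E → D applies, adding D; E, H → F applies, adding F. So (E, H)⁺ = {D, E, F, H}.
This closure contains every attribute of T1, so T1 ∩ T2 → T1. The join is lossless.

Yes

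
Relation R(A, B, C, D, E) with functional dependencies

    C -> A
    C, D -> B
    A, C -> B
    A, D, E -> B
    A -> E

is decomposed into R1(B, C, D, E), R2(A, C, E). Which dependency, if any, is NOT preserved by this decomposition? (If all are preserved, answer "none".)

Check A, D, E → B: no single fragment contains all of {A, B, D, E}, and the restricted closure of {A, D, E} across the fragments never reaches {B}.
C → A is preserved.
C, D → B is preserved.
A, C → B is preserved.
A → E is preserved.

A, D, E -> B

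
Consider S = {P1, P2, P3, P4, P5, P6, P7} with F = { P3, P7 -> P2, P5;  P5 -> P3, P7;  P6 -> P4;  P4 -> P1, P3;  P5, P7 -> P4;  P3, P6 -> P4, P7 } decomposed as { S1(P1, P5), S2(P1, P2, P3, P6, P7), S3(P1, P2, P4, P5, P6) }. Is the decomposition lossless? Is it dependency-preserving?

Lossless test (chase): Rows 1 and 3 agree on P5; apply P5→P3, P7 and equate their P3, P7 entries. Rows 2 and 3 agree on P6; apply P6→P4 and equate their P4 entries. Rows 2 and 3 agree on P4; apply P4→P1, P3 and equate their P1, P3 entries. Rows 1 and 3 agree on P5, P7; apply P5, P7→P4 and equate their P4 entries. Rows 2 and 3 agree on P3, P6; apply P3, P6→P4, P7 and equate their P4, P7 entries. Rows 1 and 2 agree on P3, P7; apply P3, P7→P2, P5 and equate their P2, P5 entries. Row 2 is now all distinguished symbols — the join is lossless.
Dependency preservation: the restricted closure of {P3, P7} across the fragments never reaches {P2, P5}, so P3, P7 → P2, P5 cannot be enforced without a join — not preserved.

lossless but not dependency-preserving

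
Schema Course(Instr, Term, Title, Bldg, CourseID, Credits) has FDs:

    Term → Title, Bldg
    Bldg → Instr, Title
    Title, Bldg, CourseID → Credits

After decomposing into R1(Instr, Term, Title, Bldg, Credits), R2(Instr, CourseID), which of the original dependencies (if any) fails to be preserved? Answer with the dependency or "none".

Title, Bldg, CourseID → Credits

Check Title, Bldg, CourseID → Credits: no single fragment contains all of {Title, Bldg, CourseID, Credits}, and the restricted closure of {Title, Bldg, CourseID} across the fragments never reaches {Credits}.
Term → Title, Bldg is preserved.
Bldg → Instr, Title is preserved.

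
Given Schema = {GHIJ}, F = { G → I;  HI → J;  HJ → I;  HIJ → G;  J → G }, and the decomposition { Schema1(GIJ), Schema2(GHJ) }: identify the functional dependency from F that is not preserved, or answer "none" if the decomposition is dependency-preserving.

HI → J

Check HI → J: no single fragment contains all of {HIJ}, and the restricted closure of {HI} across the fragments never reaches {J}.
G → I is preserved.
HJ → I is preserved.
HIJ → G is preserved.
J → G is preserved.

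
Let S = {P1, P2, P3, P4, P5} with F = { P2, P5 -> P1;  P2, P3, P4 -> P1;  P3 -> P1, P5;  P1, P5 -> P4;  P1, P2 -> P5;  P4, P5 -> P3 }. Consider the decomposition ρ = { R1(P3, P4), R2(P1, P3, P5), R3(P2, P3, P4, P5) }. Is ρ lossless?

Yes

Chase test. Columns are P1, P2, P3, P4, P5; row i has aⱼ where attribute j ∈ Ri, else bᵢⱼ.
Initial tableau (one row per fragment):
  row 1: b11 b12 a3 a4 b15
  row 2: a1 b22 a3 b24 a5
  row 3: b31 a2 a3 a4 a5
Rows 1 and 2 agree on P3; apply P3→P1, P5 and equate their P1, P5 entries.
Rows 1 and 3 agree on P3; apply P3→P1, P5 and equate their P1, P5 entries.
Rows 1 and 2 agree on P1, P5; apply P1, P5→P4 and equate their P4 entries.
Row 3 is now all distinguished symbols — the join is lossless.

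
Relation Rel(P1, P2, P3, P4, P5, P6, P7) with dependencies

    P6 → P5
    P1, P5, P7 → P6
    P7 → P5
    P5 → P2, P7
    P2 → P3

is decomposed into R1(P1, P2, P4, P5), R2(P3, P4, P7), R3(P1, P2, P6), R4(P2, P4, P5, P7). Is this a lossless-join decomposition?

No

Chase test. Columns are P1, P2, P3, P4, P5, P6, P7; row i has aⱼ where attribute j ∈ Ri, else bᵢⱼ.
Initial tableau (one row per fragment):
  row 1: a1 a2 b13 a4 a5 b16 b17
  row 2: b21 b22 a3 a4 b25 b26 a7
  row 3: a1 a2 b33 b34 b35 a6 b37
  row 4: b41 a2 b43 a4 a5 b46 a7
Rows 2 and 4 agree on P7; apply P7→P5 and equate their P5 entries.
Rows 1 and 2 agree on P5; apply P5→P2, P7 and equate their P2, P7 entries.
Rows 1 and 2 agree on P2; apply P2→P3 and equate their P3 entries.
Rows 1 and 3 agree on P2; apply P2→P3 and equate their P3 entries.
Rows 1 and 4 agree on P2; apply P2→P3 and equate their P3 entries.
No row becomes fully distinguished — the join is lossy.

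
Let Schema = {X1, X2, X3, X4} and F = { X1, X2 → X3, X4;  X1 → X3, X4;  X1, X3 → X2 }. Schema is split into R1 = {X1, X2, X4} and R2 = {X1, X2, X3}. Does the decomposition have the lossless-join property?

Common attributes: R1 ∩ R2 = {X1, X2}.
Closure of {X1, X2}: X1, X2 → X3, X4 applies, adding X3, X4. So (X1, X2)⁺ = {X1, X2, X3, X4}.
This closure contains every attribute of R1, so R1 ∩ R2 → R1. The join is lossless.

Yes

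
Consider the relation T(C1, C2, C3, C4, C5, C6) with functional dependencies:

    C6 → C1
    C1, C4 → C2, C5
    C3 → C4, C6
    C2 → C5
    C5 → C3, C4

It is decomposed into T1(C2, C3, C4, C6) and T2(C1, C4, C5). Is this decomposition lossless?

No

Common attributes: T1 ∩ T2 = {C4}.
No dependency enlarges {C4}, so (C4)⁺ = {C4}.
The closure contains neither all of T1 = {C2, C3, C4, C6} nor all of T2 = {C1, C4, C5}, so the common attributes are not a superkey of either fragment. The join is lossy.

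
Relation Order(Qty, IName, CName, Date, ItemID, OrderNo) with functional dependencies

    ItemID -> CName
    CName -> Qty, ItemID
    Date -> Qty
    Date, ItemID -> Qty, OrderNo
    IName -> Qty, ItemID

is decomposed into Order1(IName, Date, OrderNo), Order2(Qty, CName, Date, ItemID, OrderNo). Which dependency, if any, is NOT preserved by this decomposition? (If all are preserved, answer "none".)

IName -> Qty, ItemID

Check IName → Qty, ItemID: no single fragment contains all of {Qty, IName, ItemID}, and the restricted closure of {IName} across the fragments never reaches {Qty, ItemID}.
ItemID → CName is preserved.
CName → Qty, ItemID is preserved.
Date → Qty is preserved.
Date, ItemID → Qty, OrderNo is preserved.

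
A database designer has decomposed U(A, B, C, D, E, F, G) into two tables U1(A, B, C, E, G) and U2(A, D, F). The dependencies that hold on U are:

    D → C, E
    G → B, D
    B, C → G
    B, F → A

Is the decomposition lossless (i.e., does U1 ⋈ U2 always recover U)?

No

Common attributes: U1 ∩ U2 = {A}.
No dependency enlarges {A}, so (A)⁺ = {A}.
The closure contains neither all of U1 = {A, B, C, E, G} nor all of U2 = {A, D, F}, so the common attributes are not a superkey of either fragment. The join is lossy.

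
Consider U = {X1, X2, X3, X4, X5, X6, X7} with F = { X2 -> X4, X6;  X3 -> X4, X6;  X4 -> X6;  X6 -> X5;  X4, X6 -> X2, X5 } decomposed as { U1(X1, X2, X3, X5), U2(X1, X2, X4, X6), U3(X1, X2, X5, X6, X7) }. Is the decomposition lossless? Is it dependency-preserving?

Lossless test (chase): Rows 1 and 2 agree on X2; apply X2→X4, X6 and equate their X4, X6 entries. Rows 1 and 3 agree on X2; apply X2→X4, X6 and equate their X4, X6 entries. Rows 1 and 2 agree on X6; apply X6→X5 and equate their X5 entries. No row becomes fully distinguished — the join is lossy.
Dependency preservation: X3 → X4, X6; X4, X6 → X2, X5 are not contained in any single fragment, but the restricted closure of each left-hand side across the fragments still reaches the right-hand side; the remaining FDs each lie inside some fragment. All dependencies are preserved.

lossy but dependency-preserving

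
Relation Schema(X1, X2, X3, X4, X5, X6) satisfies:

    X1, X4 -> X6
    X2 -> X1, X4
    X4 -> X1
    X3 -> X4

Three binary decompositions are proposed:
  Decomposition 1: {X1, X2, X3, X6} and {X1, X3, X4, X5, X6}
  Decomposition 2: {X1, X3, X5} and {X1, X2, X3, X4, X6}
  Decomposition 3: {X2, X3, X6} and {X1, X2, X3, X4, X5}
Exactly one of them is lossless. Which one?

Decomposition 3

Decomposition 1: common = {X1, X3, X6}, closure = {X1, X3, X4, X6} → lossy.
Decomposition 2: common = {X1, X3}, closure = {X1, X3, X4, X6} → lossy.
Decomposition 3: common = {X2, X3}, closure = {X1, X2, X3, X4, X6} → lossless.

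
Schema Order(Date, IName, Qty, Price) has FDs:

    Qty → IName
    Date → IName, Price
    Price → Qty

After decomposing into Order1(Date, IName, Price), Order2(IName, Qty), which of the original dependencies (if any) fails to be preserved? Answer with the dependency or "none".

Check Price → Qty: no single fragment contains all of {Qty, Price}, and the restricted closure of {Price} across the fragments never reaches {Qty}.
Qty → IName is preserved.
Date → IName, Price is preserved.

Price → Qty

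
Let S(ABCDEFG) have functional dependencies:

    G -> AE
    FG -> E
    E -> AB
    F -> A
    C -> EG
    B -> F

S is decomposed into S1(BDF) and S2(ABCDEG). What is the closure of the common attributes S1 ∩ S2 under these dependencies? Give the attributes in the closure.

ABDF

S1 ∩ S2 = {BD}.
B → F applies, adding F
F → A applies, adding A
Closure: {ABDF}.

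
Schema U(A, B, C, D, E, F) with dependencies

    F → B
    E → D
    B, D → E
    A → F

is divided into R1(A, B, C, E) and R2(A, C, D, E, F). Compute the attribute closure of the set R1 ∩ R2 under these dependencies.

R1 ∩ R2 = {A, C, E}.
E → D applies, adding D
A → F applies, adding F
F → B applies, adding B
Closure: {A, B, C, D, E, F}.

A, B, C, D, E, F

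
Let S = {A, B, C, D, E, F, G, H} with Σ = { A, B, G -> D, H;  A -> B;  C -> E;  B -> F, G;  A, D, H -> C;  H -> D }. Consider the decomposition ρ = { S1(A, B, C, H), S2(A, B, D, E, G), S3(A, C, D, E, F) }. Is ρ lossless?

Chase test. Columns are A, B, C, D, E, F, G, H; row i has aⱼ where attribute j ∈ Si, else bᵢⱼ.
Initial tableau (one row per fragment):
  row 1: a1 a2 a3 b14 b15 b16 b17 a8
  row 2: a1 a2 b23 a4 a5 b26 a7 b28
  row 3: a1 b32 a3 a4 a5 a6 b37 b38
Rows 1 and 3 agree on A; apply A→B and equate their B entries.
Rows 1 and 3 agree on C; apply C→E and equate their E entries.
Rows 1 and 2 agree on B; apply B→F, G and equate their F, G entries.
Rows 1 and 3 agree on B; apply B→F, G and equate their F, G entries.
Rows 1 and 2 agree on A, B, G; apply A, B, G→D, H and equate their D, H entries.
Rows 1 and 3 agree on A, B, G; apply A, B, G→D, H and equate their D, H entries.
Rows 1 and 2 agree on A, D, H; apply A, D, H→C and equate their C entries.
Row 1 is now all distinguished symbols — the join is lossless.

Yes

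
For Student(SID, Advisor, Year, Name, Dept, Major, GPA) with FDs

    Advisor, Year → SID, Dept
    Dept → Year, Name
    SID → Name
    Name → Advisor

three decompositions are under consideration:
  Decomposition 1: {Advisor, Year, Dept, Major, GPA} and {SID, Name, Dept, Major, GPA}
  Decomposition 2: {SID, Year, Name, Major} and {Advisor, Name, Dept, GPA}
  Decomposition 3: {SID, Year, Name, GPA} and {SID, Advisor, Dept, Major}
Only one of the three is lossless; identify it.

Decomposition 1

Decomposition 1: common = {Dept, Major, GPA}, closure = {SID, Advisor, Year, Name, Dept, Major, GPA} → lossless.
Decomposition 2: common = {Name}, closure = {Advisor, Name} → lossy.
Decomposition 3: common = {SID}, closure = {SID, Advisor, Name} → lossy.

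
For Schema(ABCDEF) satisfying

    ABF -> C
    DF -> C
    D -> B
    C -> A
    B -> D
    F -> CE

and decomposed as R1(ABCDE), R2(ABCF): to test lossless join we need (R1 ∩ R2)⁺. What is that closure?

ABCD

R1 ∩ R2 = {ABC}.
B → D applies, adding D
Closure: {ABCD}.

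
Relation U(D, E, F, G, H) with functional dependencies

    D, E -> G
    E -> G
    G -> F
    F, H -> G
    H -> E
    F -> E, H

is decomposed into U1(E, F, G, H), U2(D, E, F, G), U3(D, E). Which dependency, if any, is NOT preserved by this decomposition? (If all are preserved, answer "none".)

D, E → G lies within U2.
E → G lies within U1.
G → F lies within U1.
F, H → G lies within U1.
H → E lies within U1.
F → E, H lies within U1.
Every dependency is enforceable on the fragments, so the decomposition is dependency-preserving.

none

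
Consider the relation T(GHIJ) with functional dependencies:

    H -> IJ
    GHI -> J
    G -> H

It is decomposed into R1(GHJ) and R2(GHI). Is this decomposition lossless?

Common attributes: R1 ∩ R2 = {GH}.
Closure of {GH}: H → IJ applies, adding IJ. So (GH)⁺ = {GHIJ}.
This closure contains every attribute of R1, so R1 ∩ R2 → R1. The join is lossless.

Yes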